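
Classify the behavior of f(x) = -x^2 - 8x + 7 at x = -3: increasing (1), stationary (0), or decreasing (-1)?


Compute f'(x) to determine behavior:
f'(x) = -2x - 8
f'(-3) = -2 * (-3) - 8
= 6 - 8
= -2
Since f'(-3) < 0, the function is decreasing (-1)

-1


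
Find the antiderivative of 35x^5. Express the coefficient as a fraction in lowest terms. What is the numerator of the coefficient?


Apply the power rule for integration:
integral of ax^n dx = a/(n+1) * x^(n+1) + C
integral of 35x^5 dx
= 35/6 * x^6 + C
The coefficient in lowest terms is 35/6, and its numerator is 35

35


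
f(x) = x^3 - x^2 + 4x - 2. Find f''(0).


First derivative:
f'(x) = 3x^2 - 2x + 4
Second derivative:
f''(x) = 6x - 2
Substitute x = 0:
f''(0) = 6 * 0 - 2
= 0 - 2
= -2

-2


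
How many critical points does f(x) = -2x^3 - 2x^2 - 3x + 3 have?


Find where f'(x) = 0:
f(x) = -2x^3 - 2x^2 - 3x + 3
f'(x) = -6x^2 - 4x - 3
This is a quadratic in x. Use the discriminant to count real roots.
Discriminant = (-4)^2 - 4 * (-6) * (-3)
= 16 - 72
= -56
Since discriminant < 0, f'(x) = 0 has no real solutions.
Number of critical points: 0

0


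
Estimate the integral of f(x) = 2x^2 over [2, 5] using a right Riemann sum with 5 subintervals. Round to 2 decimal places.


Right Riemann sum uses right endpoints of each subinterval.
Interval: [2, 5], n = 5
dx = (5 - 2) / 5 = 3/5
Right endpoints: [13/5, 16/5, 19/5, 22/5, 5]
f values: [338/25, 512/25, 722/25, 968/25, 50]
Sum = dx * (sum of f values)
= 3/5 * 758/5
= 2274/25 = 90.96

90.96


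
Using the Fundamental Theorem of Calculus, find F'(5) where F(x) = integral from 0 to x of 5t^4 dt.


By the Fundamental Theorem of Calculus (Part 1):
If F(x) = integral from 0 to x of f(t) dt, then F'(x) = f(x)
Here f(t) = 5t^4
So F'(x) = 5x^4
Evaluate at x = 5:
F'(5) = 5 * 5^4
= 5 * 625
= 3125

3125


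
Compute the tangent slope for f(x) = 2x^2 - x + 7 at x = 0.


The slope of the tangent line equals f'(x) at the point.
f(x) = 2x^2 - x + 7
f'(x) = 4x - 1
At x = 0:
f'(0) = 4 * 0 - 1
= 0 - 1
= -1

-1


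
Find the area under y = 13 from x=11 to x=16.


The area under a constant function y = 13 is a rectangle.
Width = 16 - 11 = 5
Height = 13
Area = width * height
= 5 * 13
= 65

65


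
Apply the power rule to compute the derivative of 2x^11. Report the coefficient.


We apply the power rule: d/dx [ax^n] = a*n * x^(n-1)
d/dx [2x^11]
= 2 * 11 * x^(11-1)
= 22x^10
The coefficient is 22

22


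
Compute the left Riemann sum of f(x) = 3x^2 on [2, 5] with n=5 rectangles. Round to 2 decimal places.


Left Riemann sum uses left endpoints of each subinterval.
Interval: [2, 5], n = 5
dx = (5 - 2) / 5 = 3/5
Left endpoints: [2, 13/5, 16/5, 19/5, 22/5]
f values: [12, 507/25, 768/25, 1083/25, 1452/25]
Sum = dx * (sum of f values)
= 3/5 * 822/5
= 2466/25 = 98.64

98.64


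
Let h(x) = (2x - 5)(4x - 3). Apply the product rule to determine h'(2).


Let u(x) = 2x - 5 and v(x) = 4x - 3
u'(x) = 2
v'(x) = 4
Product rule: h'(x) = u'(x)*v(x) + u(x)*v'(x)
= 2 * (4x - 3) + (2x - 5) * 4
At x = 2:
u(2) = 2 * 2 - 5 = -1
v(2) = 4 * 2 - 3 = 5
h'(2) = 2 * 5 + (-1) * 4
= 10 - 4
= 6

6


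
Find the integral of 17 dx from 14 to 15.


The integral of a constant k over [a, b] equals k * (b - a).
integral from 14 to 15 of 17 dx
= 17 * (15 - 14)
= 17 * 1
= 17

17


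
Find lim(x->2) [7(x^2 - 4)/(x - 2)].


Direct substitution gives 0/0, so we factor the numerator.
Factor: 7(x^2 - 4) = 7 * (x - 2)(x + 2)
Cancel the common factor (x - 2):
7(x^2 - 4)/(x - 2) = 7 * (x + 2)
Now substitute x = 2:
= 7 * (2 + 2) = 28

28


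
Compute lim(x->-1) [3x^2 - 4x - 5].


Since polynomials are continuous, we use direct substitution.
lim(x->-1) of 3x^2 - 4x - 5
= 3 * (-1)^2 - 4 * (-1) - 5
= 3 + 4 - 5
= 2

2


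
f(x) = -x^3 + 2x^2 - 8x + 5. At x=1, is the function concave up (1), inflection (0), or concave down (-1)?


Concavity is determined by the sign of f''(x).
f(x) = -x^3 + 2x^2 - 8x + 5
f'(x) = -3x^2 + 4x - 8
f''(x) = -6x + 4
f''(1) = -6 * 1 + 4
= -6 + 4
= -2
Since f''(1) < 0, the function is concave down (-1)

-1


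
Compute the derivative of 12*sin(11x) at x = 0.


Apply the chain rule to differentiate 12*sin(11x):
d/dx [12*sin(11x)]
= 12 * cos(11x) * d/dx(11x)
= 12 * 11 * cos(11x)
= 132 * cos(11x)
Evaluate at x = 0:
= 132 * cos(0)
= 132 * 1
= 132

132


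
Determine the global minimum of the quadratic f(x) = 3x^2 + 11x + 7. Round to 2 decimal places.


For a quadratic f(x) = ax^2 + bx + c with a > 0, the minimum is at the vertex.
Vertex x-coordinate: x = -b/(2a)
x = -(11) / (2 * 3)
x = -11/6
Substitute back to find the minimum value:
f(-11/6) = 3 * (-11/6)^2 + 11 * (-11/6) + 7
= 121/12 - 121/6 + 7
= -37/12 ≈ -3.08

-3.08


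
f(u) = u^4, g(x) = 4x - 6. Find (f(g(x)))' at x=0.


Using the chain rule: (f(g(x)))' = f'(g(x)) * g'(x)
First, find g(0):
g(0) = 4 * 0 - 6 = -6
Next, f'(u) = 4u^3
And g'(x) = 4
So f'(g(0)) * g'(0)
= 4 * (-6)^3 * 4
= 4 * (-216) * 4
= -3456

-3456


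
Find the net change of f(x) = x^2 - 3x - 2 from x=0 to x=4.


Net change = f(b) - f(a)
f(x) = x^2 - 3x - 2
Compute f(4):
f(4) = 1 * 4^2 - 3 * 4 - 2
= 16 - 12 - 2
= 2
Compute f(0):
f(0) = 1 * 0^2 - 3 * 0 - 2
= 0 + 0 - 2
= -2
Net change = 2 - (-2) = 4

4


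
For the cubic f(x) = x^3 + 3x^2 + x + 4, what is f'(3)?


Differentiate f(x) = x^3 + 3x^2 + x + 4 term by term:
f'(x) = 3x^2 + 6x + 1
Substitute x = 3:
f'(3) = 3 * 3^2 + 6 * 3 + 1
= 27 + 18 + 1
= 46

46


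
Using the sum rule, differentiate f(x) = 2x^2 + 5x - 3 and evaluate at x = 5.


Differentiate term by term using power and sum rules:
f(x) = 2x^2 + 5x - 3
f'(x) = 4x + 5
Substitute x = 5:
f'(5) = 4 * 5 + 5
= 20 + 5
= 25

25


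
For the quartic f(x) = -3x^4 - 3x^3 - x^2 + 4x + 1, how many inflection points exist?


Inflection points occur where f''(x) = 0 and concavity changes.
f(x) = -3x^4 - 3x^3 - x^2 + 4x + 1
f'(x) = -12x^3 - 9x^2 - 2x + 4
f''(x) = -36x^2 - 18x - 2
This is a quadratic in x. Use the discriminant to count real roots.
Discriminant = (-18)^2 - 4 * (-36) * (-2)
= 324 - 288
= 36
Since discriminant > 0, f''(x) = 0 has 2 distinct real solutions.
A quadratic with two distinct real roots changes sign at each root, so concavity changes at both.
Number of inflection points: 2

2


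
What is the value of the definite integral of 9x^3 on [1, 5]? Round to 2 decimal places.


Find the antiderivative of 9x^3:
F(x) = 9/4 * x^4
Apply the Fundamental Theorem of Calculus:
F(5) - F(1)
= 9/4 * 5^4 - 9/4 * 1^4
= 9/4 * (625 - 1)
= 9/4 * 624
= 1404 = 1404.00

1404.00


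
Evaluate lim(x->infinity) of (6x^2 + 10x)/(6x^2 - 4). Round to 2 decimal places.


For limits at infinity with equal-degree polynomials,
we compare leading coefficients.
Numerator leading term: 6x^2
Denominator leading term: 6x^2
Divide both by x^2:
lim = (6 + 10/x) / (6 - 4/x^2)
As x -> infinity, the 1/x and 1/x^2 terms vanish:
= 6/6 = 1 = 1.00

1.00


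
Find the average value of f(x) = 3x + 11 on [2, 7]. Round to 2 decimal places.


Average value = 1/(b-a) * integral from a to b of f(x) dx
First compute the integral of 3x + 11:
F(x) = (3/2)x^2 + 11x
F(7) = 3/2 * 49 + 11 * 7 = 301/2
F(2) = 3/2 * 4 + 11 * 2 = 28
Integral = 301/2 - 28 = 245/2
Average = (245/2) / (7 - 2) = (245/2) / 5
= 49/2 = 24.50

24.50


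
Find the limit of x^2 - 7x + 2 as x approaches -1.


Since polynomials are continuous, we use direct substitution.
lim(x->-1) of x^2 - 7x + 2
= 1 * (-1)^2 - 7 * (-1) + 2
= 1 + 7 + 2
= 10

10


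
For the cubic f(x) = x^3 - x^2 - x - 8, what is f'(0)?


Differentiate f(x) = x^3 - x^2 - x - 8 term by term:
f'(x) = 3x^2 - 2x - 1
Substitute x = 0:
f'(0) = 3 * 0^2 - 2 * 0 - 1
= 0 + 0 - 1
= -1

-1


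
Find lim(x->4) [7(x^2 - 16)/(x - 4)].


Direct substitution gives 0/0, so we factor the numerator.
Factor: 7(x^2 - 16) = 7 * (x - 4)(x + 4)
Cancel the common factor (x - 4):
7(x^2 - 16)/(x - 4) = 7 * (x + 4)
Now substitute x = 4:
= 7 * (4 + 4) = 56

56


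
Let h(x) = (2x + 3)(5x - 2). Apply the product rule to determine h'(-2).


Let u(x) = 2x + 3 and v(x) = 5x - 2
u'(x) = 2
v'(x) = 5
Product rule: h'(x) = u'(x)*v(x) + u(x)*v'(x)
= 2 * (5x - 2) + (2x + 3) * 5
At x = -2:
u(-2) = 2 * (-2) + 3 = -1
v(-2) = 5 * (-2) - 2 = -12
h'(-2) = 2 * (-12) + (-1) * 5
= -24 - 5
= -29

-29


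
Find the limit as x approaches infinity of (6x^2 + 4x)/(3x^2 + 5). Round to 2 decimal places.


For limits at infinity with equal-degree polynomials,
we compare leading coefficients.
Numerator leading term: 6x^2
Denominator leading term: 3x^2
Divide both by x^2:
lim = (6 + 4/x) / (3 + 5/x^2)
As x -> infinity, the 1/x and 1/x^2 terms vanish:
= 6/3 = 2 = 2.00

2.00


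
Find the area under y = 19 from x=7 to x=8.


The area under a constant function y = 19 is a rectangle.
Width = 8 - 7 = 1
Height = 19
Area = width * height
= 1 * 19
= 19

19


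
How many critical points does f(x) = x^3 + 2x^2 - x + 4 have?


Find where f'(x) = 0:
f(x) = x^3 + 2x^2 - x + 4
f'(x) = 3x^2 + 4x - 1
This is a quadratic in x. Use the discriminant to count real roots.
Discriminant = (4)^2 - 4 * 3 * (-1)
= 16 - (-12)
= 28
Since discriminant > 0, f'(x) = 0 has 2 real solutions.
Number of critical points: 2

2


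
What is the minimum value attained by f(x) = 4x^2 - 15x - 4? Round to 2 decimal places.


For a quadratic f(x) = ax^2 + bx + c with a > 0, the minimum is at the vertex.
Vertex x-coordinate: x = -b/(2a)
x = -(-15) / (2 * 4)
x = 15/8
Substitute back to find the minimum value:
f(15/8) = 4 * (15/8)^2 - 15 * (15/8) - 4
= 225/16 - 225/8 - 4
= -289/16 ≈ -18.06

-18.06


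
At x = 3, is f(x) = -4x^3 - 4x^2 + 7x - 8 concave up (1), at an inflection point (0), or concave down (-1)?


Concavity is determined by the sign of f''(x).
f(x) = -4x^3 - 4x^2 + 7x - 8
f'(x) = -12x^2 - 8x + 7
f''(x) = -24x - 8
f''(3) = -24 * 3 - 8
= -72 - 8
= -80
Since f''(3) < 0, the function is concave down (-1)

-1


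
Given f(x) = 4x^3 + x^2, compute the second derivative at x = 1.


First derivative:
f'(x) = 12x^2 + 2x
Second derivative:
f''(x) = 24x + 2
Substitute x = 1:
f''(1) = 24 * 1 + 2
= 24 + 2
= 26

26


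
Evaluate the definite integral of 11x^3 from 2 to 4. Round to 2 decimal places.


Find the antiderivative of 11x^3:
F(x) = 11/4 * x^4
Apply the Fundamental Theorem of Calculus:
F(4) - F(2)
= 11/4 * 4^4 - 11/4 * 2^4
= 11/4 * (256 - 16)
= 11/4 * 240
= 660 = 660.00

660.00


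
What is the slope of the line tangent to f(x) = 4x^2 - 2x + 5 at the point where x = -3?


The slope of the tangent line equals f'(x) at the point.
f(x) = 4x^2 - 2x + 5
f'(x) = 8x - 2
At x = -3:
f'(-3) = 8 * (-3) - 2
= -24 - 2
= -26

-26


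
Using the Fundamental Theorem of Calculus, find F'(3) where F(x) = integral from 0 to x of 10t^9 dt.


By the Fundamental Theorem of Calculus (Part 1):
If F(x) = integral from 0 to x of f(t) dt, then F'(x) = f(x)
Here f(t) = 10t^9
So F'(x) = 10x^9
Evaluate at x = 3:
F'(3) = 10 * 3^9
= 10 * 19683
= 196830

196830


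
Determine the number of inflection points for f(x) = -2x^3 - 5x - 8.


Inflection points occur where f''(x) = 0 and concavity changes.
f(x) = -2x^3 - 5x - 8
f'(x) = -6x^2 - 5
f''(x) = -12x
Set f''(x) = 0:
-12x = 0
x = 0 / (-12) = 0
Since f''(x) is linear (degree 1), it changes sign at this point.
Therefore there is exactly 1 inflection point.

1


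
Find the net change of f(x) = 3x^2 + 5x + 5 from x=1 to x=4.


Net change = f(b) - f(a)
f(x) = 3x^2 + 5x + 5
Compute f(4):
f(4) = 3 * 4^2 + 5 * 4 + 5
= 48 + 20 + 5
= 73
Compute f(1):
f(1) = 3 * 1^2 + 5 * 1 + 5
= 3 + 5 + 5
= 13
Net change = 73 - 13 = 60

60


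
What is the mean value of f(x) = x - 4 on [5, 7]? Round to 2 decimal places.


Average value = 1/(b-a) * integral from a to b of f(x) dx
First compute the integral of x - 4:
F(x) = (1/2)x^2 - 4x
F(7) = 1/2 * 49 - 4 * 7 = -7/2
F(5) = 1/2 * 25 - 4 * 5 = -15/2
Integral = -7/2 - (-15/2) = 4
Average = 4 / (7 - 5) = 4 / 2
= 2 = 2.00

2.00


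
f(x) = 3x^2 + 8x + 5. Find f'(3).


Differentiate term by term using power and sum rules:
f(x) = 3x^2 + 8x + 5
f'(x) = 6x + 8
Substitute x = 3:
f'(3) = 6 * 3 + 8
= 18 + 8
= 26

26


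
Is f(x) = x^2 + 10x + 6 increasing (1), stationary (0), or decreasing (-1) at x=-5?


Compute f'(x) to determine behavior:
f'(x) = 2x + 10
f'(-5) = 2 * (-5) + 10
= -10 + 10
= 0
Since f'(-5) = 0, the function is stationary (0)

0


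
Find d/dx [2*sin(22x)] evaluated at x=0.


Apply the chain rule to differentiate 2*sin(22x):
d/dx [2*sin(22x)]
= 2 * cos(22x) * d/dx(22x)
= 2 * 22 * cos(22x)
= 44 * cos(22x)
Evaluate at x = 0:
= 44 * cos(0)
= 44 * 1
= 44

44


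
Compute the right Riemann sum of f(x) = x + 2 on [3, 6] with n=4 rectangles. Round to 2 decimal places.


Right Riemann sum uses right endpoints of each subinterval.
Interval: [3, 6], n = 4
dx = (6 - 3) / 4 = 3/4
Right endpoints: [15/4, 9/2, 21/4, 6]
f values: [23/4, 13/2, 29/4, 8]
Sum = dx * (sum of f values)
= 3/4 * 55/2
= 165/8 ≈ 20.63

20.63


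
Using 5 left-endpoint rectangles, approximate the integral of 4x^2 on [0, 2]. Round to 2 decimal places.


Left Riemann sum uses left endpoints of each subinterval.
Interval: [0, 2], n = 5
dx = (2 - 0) / 5 = 2/5
Left endpoints: [0, 2/5, 4/5, 6/5, 8/5]
f values: [0, 16/25, 64/25, 144/25, 256/25]
Sum = dx * (sum of f values)
= 2/5 * 96/5
= 192/25 = 7.68

7.68


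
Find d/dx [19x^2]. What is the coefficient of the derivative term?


We apply the power rule: d/dx [ax^n] = a*n * x^(n-1)
d/dx [19x^2]
= 19 * 2 * x^(2-1)
= 38x
The coefficient is 38

38


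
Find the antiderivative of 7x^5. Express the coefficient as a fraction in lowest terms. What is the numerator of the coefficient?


Apply the power rule for integration:
integral of ax^n dx = a/(n+1) * x^(n+1) + C
integral of 7x^5 dx
= 7/6 * x^6 + C
The coefficient in lowest terms is 7/6, and its numerator is 7

7


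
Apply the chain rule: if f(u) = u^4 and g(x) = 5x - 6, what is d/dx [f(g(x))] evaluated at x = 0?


Using the chain rule: (f(g(x)))' = f'(g(x)) * g'(x)
First, find g(0):
g(0) = 5 * 0 - 6 = -6
Next, f'(u) = 4u^3
And g'(x) = 5
So f'(g(0)) * g'(0)
= 4 * (-6)^3 * 5
= 4 * (-216) * 5
= -4320

-4320


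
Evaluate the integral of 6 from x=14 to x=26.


The integral of a constant k over [a, b] equals k * (b - a).
integral from 14 to 26 of 6 dx
= 6 * (26 - 14)
= 6 * 12
= 72

72


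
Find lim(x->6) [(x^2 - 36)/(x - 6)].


Direct substitution gives 0/0, so we factor the numerator.
Factor: (x^2 - 36) = (x - 6)(x + 6)
Cancel the common factor (x - 6):
(x^2 - 36)/(x - 6) = (x + 6)
Now substitute x = 6:
= (6) - (-6) = 12

12


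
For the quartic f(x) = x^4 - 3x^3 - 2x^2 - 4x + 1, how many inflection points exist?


Inflection points occur where f''(x) = 0 and concavity changes.
f(x) = x^4 - 3x^3 - 2x^2 - 4x + 1
f'(x) = 4x^3 - 9x^2 - 4x - 4
f''(x) = 12x^2 - 18x - 4
This is a quadratic in x. Use the discriminant to count real roots.
Discriminant = (-18)^2 - 4 * 12 * (-4)
= 324 - (-192)
= 516
Since discriminant > 0, f''(x) = 0 has 2 distinct real solutions.
A quadratic with two distinct real roots changes sign at each root, so concavity changes at both.
Number of inflection points: 2

2


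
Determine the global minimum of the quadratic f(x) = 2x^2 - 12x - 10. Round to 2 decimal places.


For a quadratic f(x) = ax^2 + bx + c with a > 0, the minimum is at the vertex.
Vertex x-coordinate: x = -b/(2a)
x = -(-12) / (2 * 2)
x = 12/4 = 3
Substitute back to find the minimum value:
f(3) = 2 * 3^2 - 12 * 3 - 10
= 18 - 36 - 10
= -28 = -28.00

-28.00


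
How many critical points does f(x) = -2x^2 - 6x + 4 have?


Find where f'(x) = 0:
f'(x) = -4x - 6
Set f'(x) = 0:
-4x - 6 = 0
x = 6 / (-4) = -3/2
This is a linear equation in x, so there is exactly one solution.
Number of critical points: 1

1


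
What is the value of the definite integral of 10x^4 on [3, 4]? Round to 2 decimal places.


Find the antiderivative of 10x^4:
F(x) = 10/5 * x^5
Apply the Fundamental Theorem of Calculus:
F(4) - F(3)
= 10/5 * 4^5 - 10/5 * 3^5
= 10/5 * (1024 - 243)
= 10/5 * 781
= 1562 = 1562.00

1562.00


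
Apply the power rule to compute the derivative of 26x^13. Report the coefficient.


We apply the power rule: d/dx [ax^n] = a*n * x^(n-1)
d/dx [26x^13]
= 26 * 13 * x^(13-1)
= 338x^12
The coefficient is 338

338


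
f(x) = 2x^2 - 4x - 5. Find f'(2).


Differentiate term by term using power and sum rules:
f(x) = 2x^2 - 4x - 5
f'(x) = 4x - 4
Substitute x = 2:
f'(2) = 4 * 2 - 4
= 8 - 4
= 4

4


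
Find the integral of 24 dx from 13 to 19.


The integral of a constant k over [a, b] equals k * (b - a).
integral from 13 to 19 of 24 dx
= 24 * (19 - 13)
= 24 * 6
= 144

144


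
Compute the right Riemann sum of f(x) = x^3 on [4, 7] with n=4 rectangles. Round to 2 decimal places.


Right Riemann sum uses right endpoints of each subinterval.
Interval: [4, 7], n = 4
dx = (7 - 4) / 4 = 3/4
Right endpoints: [19/4, 11/2, 25/4, 7]
f values: [6859/64, 1331/8, 15625/64, 343]
Sum = dx * (sum of f values)
= 3/4 * 13771/16
= 41313/64 ≈ 645.52

645.52


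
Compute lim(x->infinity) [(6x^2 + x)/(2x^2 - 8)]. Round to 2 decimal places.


For limits at infinity with equal-degree polynomials,
we compare leading coefficients.
Numerator leading term: 6x^2
Denominator leading term: 2x^2
Divide both by x^2:
lim = (6 + 1/x) / (2 - 8/x^2)
As x -> infinity, the 1/x and 1/x^2 terms vanish:
= 6/2 = 3 = 3.00

3.00


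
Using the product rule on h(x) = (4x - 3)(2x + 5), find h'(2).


Let u(x) = 4x - 3 and v(x) = 2x + 5
u'(x) = 4
v'(x) = 2
Product rule: h'(x) = u'(x)*v(x) + u(x)*v'(x)
= 4 * (2x + 5) + (4x - 3) * 2
At x = 2:
u(2) = 4 * 2 - 3 = 5
v(2) = 2 * 2 + 5 = 9
h'(2) = 4 * 9 + 5 * 2
= 36 + 10
= 46

46


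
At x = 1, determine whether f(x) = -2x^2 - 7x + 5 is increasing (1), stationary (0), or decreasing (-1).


Compute f'(x) to determine behavior:
f'(x) = -4x - 7
f'(1) = -4 * 1 - 7
= -4 - 7
= -11
Since f'(1) < 0, the function is decreasing (-1)

-1


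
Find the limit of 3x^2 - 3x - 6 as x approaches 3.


Since polynomials are continuous, we use direct substitution.
lim(x->3) of 3x^2 - 3x - 6
= 3 * 3^2 - 3 * 3 - 6
= 27 - 9 - 6
= 12

12


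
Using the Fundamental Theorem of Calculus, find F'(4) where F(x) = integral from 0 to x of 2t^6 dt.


By the Fundamental Theorem of Calculus (Part 1):
If F(x) = integral from 0 to x of f(t) dt, then F'(x) = f(x)
Here f(t) = 2t^6
So F'(x) = 2x^6
Evaluate at x = 4:
F'(4) = 2 * 4^6
= 2 * 4096
= 8192

8192


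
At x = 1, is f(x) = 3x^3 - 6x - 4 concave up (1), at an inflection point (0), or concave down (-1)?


Concavity is determined by the sign of f''(x).
f(x) = 3x^3 - 6x - 4
f'(x) = 9x^2 - 6
f''(x) = 18x
f''(1) = 18 * 1 + 0
= 18 + 0
= 18
Since f''(1) > 0, the function is concave up (1)

1


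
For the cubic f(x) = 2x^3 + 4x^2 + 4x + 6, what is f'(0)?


Differentiate f(x) = 2x^3 + 4x^2 + 4x + 6 term by term:
f'(x) = 6x^2 + 8x + 4
Substitute x = 0:
f'(0) = 6 * 0^2 + 8 * 0 + 4
= 0 + 0 + 4
= 4

4


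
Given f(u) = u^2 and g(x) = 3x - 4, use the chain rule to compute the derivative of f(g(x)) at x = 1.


Using the chain rule: (f(g(x)))' = f'(g(x)) * g'(x)
First, find g(1):
g(1) = 3 * 1 - 4 = -1
Next, f'(u) = 2u
And g'(x) = 3
So f'(g(1)) * g'(1)
= 2 * (-1) * 3
= -6

-6


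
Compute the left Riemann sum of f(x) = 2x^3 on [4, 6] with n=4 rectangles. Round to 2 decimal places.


Left Riemann sum uses left endpoints of each subinterval.
Interval: [4, 6], n = 4
dx = (6 - 4) / 4 = 1/2
Left endpoints: [4, 9/2, 5, 11/2]
f values: [128, 729/4, 250, 1331/4]
Sum = dx * (sum of f values)
= 1/2 * 893
= 893/2 = 446.50

446.50


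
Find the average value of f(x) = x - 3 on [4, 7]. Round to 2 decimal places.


Average value = 1/(b-a) * integral from a to b of f(x) dx
First compute the integral of x - 3:
F(x) = (1/2)x^2 - 3x
F(7) = 1/2 * 49 - 3 * 7 = 7/2
F(4) = 1/2 * 16 - 3 * 4 = -4
Integral = 7/2 - (-4) = 15/2
Average = (15/2) / (7 - 4) = (15/2) / 3
= 5/2 = 2.50

2.50


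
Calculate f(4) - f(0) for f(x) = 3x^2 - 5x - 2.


Net change = f(b) - f(a)
f(x) = 3x^2 - 5x - 2
Compute f(4):
f(4) = 3 * 4^2 - 5 * 4 - 2
= 48 - 20 - 2
= 26
Compute f(0):
f(0) = 3 * 0^2 - 5 * 0 - 2
= 0 + 0 - 2
= -2
Net change = 26 - (-2) = 28

28


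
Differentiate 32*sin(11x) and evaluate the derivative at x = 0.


Apply the chain rule to differentiate 32*sin(11x):
d/dx [32*sin(11x)]
= 32 * cos(11x) * d/dx(11x)
= 32 * 11 * cos(11x)
= 352 * cos(11x)
Evaluate at x = 0:
= 352 * cos(0)
= 352 * 1
= 352

352


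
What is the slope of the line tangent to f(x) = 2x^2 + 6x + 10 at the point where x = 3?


The slope of the tangent line equals f'(x) at the point.
f(x) = 2x^2 + 6x + 10
f'(x) = 4x + 6
At x = 3:
f'(3) = 4 * 3 + 6
= 12 + 6
= 18

18


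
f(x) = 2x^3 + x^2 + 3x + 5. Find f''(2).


First derivative:
f'(x) = 6x^2 + 2x + 3
Second derivative:
f''(x) = 12x + 2
Substitute x = 2:
f''(2) = 12 * 2 + 2
= 24 + 2
= 26

26


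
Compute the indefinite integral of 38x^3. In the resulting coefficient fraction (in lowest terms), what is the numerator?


Apply the power rule for integration:
integral of ax^n dx = a/(n+1) * x^(n+1) + C
integral of 38x^3 dx
= 38/4 * x^4 + C
= 19/2 * x^4 + C
The coefficient in lowest terms is 19/2, and its numerator is 19

19


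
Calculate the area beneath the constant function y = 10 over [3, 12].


The area under a constant function y = 10 is a rectangle.
Width = 12 - 3 = 9
Height = 10
Area = width * height
= 9 * 10
= 90

90


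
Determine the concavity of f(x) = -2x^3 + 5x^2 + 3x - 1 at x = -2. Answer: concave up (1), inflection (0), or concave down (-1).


Concavity is determined by the sign of f''(x).
f(x) = -2x^3 + 5x^2 + 3x - 1
f'(x) = -6x^2 + 10x + 3
f''(x) = -12x + 10
f''(-2) = -12 * (-2) + 10
= 24 + 10
= 34
Since f''(-2) > 0, the function is concave up (1)

1


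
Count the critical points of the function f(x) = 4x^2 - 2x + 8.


Find where f'(x) = 0:
f'(x) = 8x - 2
Set f'(x) = 0:
8x - 2 = 0
x = 2 / 8 = 1/4
This is a linear equation in x, so there is exactly one solution.
Number of critical points: 1

1


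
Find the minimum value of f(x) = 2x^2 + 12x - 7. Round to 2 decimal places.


For a quadratic f(x) = ax^2 + bx + c with a > 0, the minimum is at the vertex.
Vertex x-coordinate: x = -b/(2a)
x = -(12) / (2 * 2)
x = -12/4 = -3
Substitute back to find the minimum value:
f(-3) = 2 * (-3)^2 + 12 * (-3) - 7
= 18 - 36 - 7
= -25 = -25.00

-25.00


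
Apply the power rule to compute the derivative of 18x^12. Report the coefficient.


We apply the power rule: d/dx [ax^n] = a*n * x^(n-1)
d/dx [18x^12]
= 18 * 12 * x^(12-1)
= 216x^11
The coefficient is 216

216


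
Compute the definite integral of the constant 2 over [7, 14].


The integral of a constant k over [a, b] equals k * (b - a).
integral from 7 to 14 of 2 dx
= 2 * (14 - 7)
= 2 * 7
= 14

14


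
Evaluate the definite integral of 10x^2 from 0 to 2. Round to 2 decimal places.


Find the antiderivative of 10x^2:
F(x) = 10/3 * x^3
Apply the Fundamental Theorem of Calculus:
F(2) - F(0)
= 10/3 * 2^3 - 10/3 * 0^3
= 10/3 * (8 - 0)
= 10/3 * 8
= 80/3 ≈ 26.67

26.67


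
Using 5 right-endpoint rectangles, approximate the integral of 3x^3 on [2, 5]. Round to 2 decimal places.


Right Riemann sum uses right endpoints of each subinterval.
Interval: [2, 5], n = 5
dx = (5 - 2) / 5 = 3/5
Right endpoints: [13/5, 16/5, 19/5, 22/5, 5]
f values: [6591/125, 12288/125, 20577/125, 31944/125, 375]
Sum = dx * (sum of f values)
= 3/5 * 4731/5
= 14193/25 = 567.72

567.72


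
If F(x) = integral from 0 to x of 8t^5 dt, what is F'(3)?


By the Fundamental Theorem of Calculus (Part 1):
If F(x) = integral from 0 to x of f(t) dt, then F'(x) = f(x)
Here f(t) = 8t^5
So F'(x) = 8x^5
Evaluate at x = 3:
F'(3) = 8 * 3^5
= 8 * 243
= 1944

1944


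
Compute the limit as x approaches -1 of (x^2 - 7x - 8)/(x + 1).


Direct substitution gives 0/0, so we factor the numerator.
Factor: (x^2 - 7x - 8) = (x + 1)(x - 8)
Cancel the common factor (x + 1):
(x^2 - 7x - 8)/(x + 1) = (x - 8)
Now substitute x = -1:
= (-1) - (8) = -9

-9


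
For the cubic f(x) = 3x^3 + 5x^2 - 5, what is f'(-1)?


Differentiate f(x) = 3x^3 + 5x^2 - 5 term by term:
f'(x) = 9x^2 + 10x
Substitute x = -1:
f'(-1) = 9 * (-1)^2 + 10 * (-1) + 0
= 9 - 10 + 0
= -1

-1


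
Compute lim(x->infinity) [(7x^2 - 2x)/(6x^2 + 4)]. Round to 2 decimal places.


For limits at infinity with equal-degree polynomials,
we compare leading coefficients.
Numerator leading term: 7x^2
Denominator leading term: 6x^2
Divide both by x^2:
lim = (7 - 2/x) / (6 + 4/x^2)
As x -> infinity, the 1/x and 1/x^2 terms vanish:
= 7/6 ≈ 1.17

1.17


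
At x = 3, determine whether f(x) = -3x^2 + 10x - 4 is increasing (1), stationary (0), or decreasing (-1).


Compute f'(x) to determine behavior:
f'(x) = -6x + 10
f'(3) = -6 * 3 + 10
= -18 + 10
= -8
Since f'(3) < 0, the function is decreasing (-1)

-1


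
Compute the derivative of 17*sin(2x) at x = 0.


Apply the chain rule to differentiate 17*sin(2x):
d/dx [17*sin(2x)]
= 17 * cos(2x) * d/dx(2x)
= 17 * 2 * cos(2x)
= 34 * cos(2x)
Evaluate at x = 0:
= 34 * cos(0)
= 34 * 1
= 34

34


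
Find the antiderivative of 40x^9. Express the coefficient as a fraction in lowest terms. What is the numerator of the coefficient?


Apply the power rule for integration:
integral of ax^n dx = a/(n+1) * x^(n+1) + C
integral of 40x^9 dx
= 40/10 * x^10 + C
= 4 * x^10 + C
The coefficient in lowest terms is 4 = 4/1, so its numerator is 4

4


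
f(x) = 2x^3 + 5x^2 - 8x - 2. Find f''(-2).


First derivative:
f'(x) = 6x^2 + 10x - 8
Second derivative:
f''(x) = 12x + 10
Substitute x = -2:
f''(-2) = 12 * (-2) + 10
= -24 + 10
= -14

-14


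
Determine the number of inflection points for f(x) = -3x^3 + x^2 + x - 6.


Inflection points occur where f''(x) = 0 and concavity changes.
f(x) = -3x^3 + x^2 + x - 6
f'(x) = -9x^2 + 2x + 1
f''(x) = -18x + 2
Set f''(x) = 0:
-18x + 2 = 0
x = -2 / (-18) = 1/9
Since f''(x) is linear (degree 1), it changes sign at this point.
Therefore there is exactly 1 inflection point.

1


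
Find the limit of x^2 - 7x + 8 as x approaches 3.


Since polynomials are continuous, we use direct substitution.
lim(x->3) of x^2 - 7x + 8
= 1 * 3^2 - 7 * 3 + 8
= 9 - 21 + 8
= -4

-4


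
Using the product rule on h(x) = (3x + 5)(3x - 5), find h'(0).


Let u(x) = 3x + 5 and v(x) = 3x - 5
u'(x) = 3
v'(x) = 3
Product rule: h'(x) = u'(x)*v(x) + u(x)*v'(x)
= 3 * (3x - 5) + (3x + 5) * 3
At x = 0:
u(0) = 3 * 0 + 5 = 5
v(0) = 3 * 0 - 5 = -5
h'(0) = 3 * (-5) + 5 * 3
= -15 + 15
= 0

0


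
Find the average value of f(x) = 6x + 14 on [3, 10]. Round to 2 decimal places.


Average value = 1/(b-a) * integral from a to b of f(x) dx
First compute the integral of 6x + 14:
F(x) = 3x^2 + 14x
F(10) = 3 * 100 + 14 * 10 = 440
F(3) = 3 * 9 + 14 * 3 = 69
Integral = 440 - 69 = 371
Average = 371 / (10 - 3) = 371 / 7
= 53 = 53.00

53.00


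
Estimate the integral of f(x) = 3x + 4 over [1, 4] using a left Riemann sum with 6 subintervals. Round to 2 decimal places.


Left Riemann sum uses left endpoints of each subinterval.
Interval: [1, 4], n = 6
dx = (4 - 1) / 6 = 1/2
Left endpoints: [1, 3/2, 2, 5/2, 3, 7/2]
f values: [7, 17/2, 10, 23/2, 13, 29/2]
Sum = dx * (sum of f values)
= 1/2 * 129/2
= 129/4 = 32.25

32.25


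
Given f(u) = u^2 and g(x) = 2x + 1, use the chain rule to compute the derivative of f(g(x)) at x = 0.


Using the chain rule: (f(g(x)))' = f'(g(x)) * g'(x)
First, find g(0):
g(0) = 2 * 0 + 1 = 1
Next, f'(u) = 2u
And g'(x) = 2
So f'(g(0)) * g'(0)
= 2 * 1 * 2
= 4

4


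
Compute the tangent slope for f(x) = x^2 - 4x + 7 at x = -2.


The slope of the tangent line equals f'(x) at the point.
f(x) = x^2 - 4x + 7
f'(x) = 2x - 4
At x = -2:
f'(-2) = 2 * (-2) - 4
= -4 - 4
= -8

-8


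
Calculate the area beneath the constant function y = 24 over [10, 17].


The area under a constant function y = 24 is a rectangle.
Width = 17 - 10 = 7
Height = 24
Area = width * height
= 7 * 24
= 168

168


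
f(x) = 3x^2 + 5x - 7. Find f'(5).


Differentiate term by term using power and sum rules:
f(x) = 3x^2 + 5x - 7
f'(x) = 6x + 5
Substitute x = 5:
f'(5) = 6 * 5 + 5
= 30 + 5
= 35

35


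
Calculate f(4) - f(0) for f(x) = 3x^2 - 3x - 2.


Net change = f(b) - f(a)
f(x) = 3x^2 - 3x - 2
Compute f(4):
f(4) = 3 * 4^2 - 3 * 4 - 2
= 48 - 12 - 2
= 34
Compute f(0):
f(0) = 3 * 0^2 - 3 * 0 - 2
= 0 + 0 - 2
= -2
Net change = 34 - (-2) = 36

36


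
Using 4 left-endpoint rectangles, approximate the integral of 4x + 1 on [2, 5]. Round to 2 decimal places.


Left Riemann sum uses left endpoints of each subinterval.
Interval: [2, 5], n = 4
dx = (5 - 2) / 4 = 3/4
Left endpoints: [2, 11/4, 7/2, 17/4]
f values: [9, 12, 15, 18]
Sum = dx * (sum of f values)
= 3/4 * 54
= 81/2 = 40.50

40.50


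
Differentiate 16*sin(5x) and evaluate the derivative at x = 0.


Apply the chain rule to differentiate 16*sin(5x):
d/dx [16*sin(5x)]
= 16 * cos(5x) * d/dx(5x)
= 16 * 5 * cos(5x)
= 80 * cos(5x)
Evaluate at x = 0:
= 80 * cos(0)
= 80 * 1
= 80

80


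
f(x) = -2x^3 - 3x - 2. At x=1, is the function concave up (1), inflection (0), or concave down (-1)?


Concavity is determined by the sign of f''(x).
f(x) = -2x^3 - 3x - 2
f'(x) = -6x^2 - 3
f''(x) = -12x
f''(1) = -12 * 1 + 0
= -12 + 0
= -12
Since f''(1) < 0, the function is concave down (-1)

-1


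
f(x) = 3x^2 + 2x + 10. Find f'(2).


Differentiate term by term using power and sum rules:
f(x) = 3x^2 + 2x + 10
f'(x) = 6x + 2
Substitute x = 2:
f'(2) = 6 * 2 + 2
= 12 + 2
= 14

14


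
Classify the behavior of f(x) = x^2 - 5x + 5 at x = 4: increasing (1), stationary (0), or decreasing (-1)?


Compute f'(x) to determine behavior:
f'(x) = 2x - 5
f'(4) = 2 * 4 - 5
= 8 - 5
= 3
Since f'(4) > 0, the function is increasing (1)

1


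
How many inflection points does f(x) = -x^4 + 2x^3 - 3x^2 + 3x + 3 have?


Inflection points occur where f''(x) = 0 and concavity changes.
f(x) = -x^4 + 2x^3 - 3x^2 + 3x + 3
f'(x) = -4x^3 + 6x^2 - 6x + 3
f''(x) = -12x^2 + 12x - 6
This is a quadratic in x. Use the discriminant to count real roots.
Discriminant = (12)^2 - 4 * (-12) * (-6)
= 144 - 288
= -144
Since discriminant < 0, f''(x) = 0 has no real solutions.
Number of inflection points: 0

0


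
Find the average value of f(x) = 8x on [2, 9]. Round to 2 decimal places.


Average value = 1/(b-a) * integral from a to b of f(x) dx
First compute the integral of 8x:
F(x) = 4x^2
F(9) = 4 * 81 + 0 * 9 = 324
F(2) = 4 * 4 + 0 * 2 = 16
Integral = 324 - 16 = 308
Average = 308 / (9 - 2) = 308 / 7
= 44 = 44.00

44.00


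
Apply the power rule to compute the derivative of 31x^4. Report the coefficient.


We apply the power rule: d/dx [ax^n] = a*n * x^(n-1)
d/dx [31x^4]
= 31 * 4 * x^(4-1)
= 124x^3
The coefficient is 124

124


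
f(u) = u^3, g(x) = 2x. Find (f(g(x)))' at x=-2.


Using the chain rule: (f(g(x)))' = f'(g(x)) * g'(x)
First, find g(-2):
g(-2) = 2 * (-2) + 0 = -4
Next, f'(u) = 3u^2
And g'(x) = 2
So f'(g(-2)) * g'(-2)
= 3 * (-4)^2 * 2
= 3 * 16 * 2
= 96

96


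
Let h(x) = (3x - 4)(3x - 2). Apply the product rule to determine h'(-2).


Let u(x) = 3x - 4 and v(x) = 3x - 2
u'(x) = 3
v'(x) = 3
Product rule: h'(x) = u'(x)*v(x) + u(x)*v'(x)
= 3 * (3x - 2) + (3x - 4) * 3
At x = -2:
u(-2) = 3 * (-2) - 4 = -10
v(-2) = 3 * (-2) - 2 = -8
h'(-2) = 3 * (-8) + (-10) * 3
= -24 - 30
= -54

-54


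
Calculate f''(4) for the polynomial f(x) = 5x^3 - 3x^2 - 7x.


First derivative:
f'(x) = 15x^2 - 6x - 7
Second derivative:
f''(x) = 30x - 6
Substitute x = 4:
f''(4) = 30 * 4 - 6
= 120 - 6
= 114

114


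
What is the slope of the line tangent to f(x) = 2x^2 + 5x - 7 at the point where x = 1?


The slope of the tangent line equals f'(x) at the point.
f(x) = 2x^2 + 5x - 7
f'(x) = 4x + 5
At x = 1:
f'(1) = 4 * 1 + 5
= 4 + 5
= 9

9


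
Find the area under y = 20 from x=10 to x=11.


The area under a constant function y = 20 is a rectangle.
Width = 11 - 10 = 1
Height = 20
Area = width * height
= 1 * 20
= 20

20


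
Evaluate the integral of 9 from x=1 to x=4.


The integral of a constant k over [a, b] equals k * (b - a).
integral from 1 to 4 of 9 dx
= 9 * (4 - 1)
= 9 * 3
= 27

27


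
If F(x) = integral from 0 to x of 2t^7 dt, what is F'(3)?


By the Fundamental Theorem of Calculus (Part 1):
If F(x) = integral from 0 to x of f(t) dt, then F'(x) = f(x)
Here f(t) = 2t^7
So F'(x) = 2x^7
Evaluate at x = 3:
F'(3) = 2 * 3^7
= 2 * 2187
= 4374

4374


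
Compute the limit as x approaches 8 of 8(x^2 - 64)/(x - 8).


Direct substitution gives 0/0, so we factor the numerator.
Factor: 8(x^2 - 64) = 8 * (x - 8)(x + 8)
Cancel the common factor (x - 8):
8(x^2 - 64)/(x - 8) = 8 * (x + 8)
Now substitute x = 8:
= 8 * (8 + 8) = 128

128


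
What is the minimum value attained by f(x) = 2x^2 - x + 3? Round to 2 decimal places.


For a quadratic f(x) = ax^2 + bx + c with a > 0, the minimum is at the vertex.
Vertex x-coordinate: x = -b/(2a)
x = -(-1) / (2 * 2)
x = 1/4
Substitute back to find the minimum value:
f(1/4) = 2 * (1/4)^2 - 1 * (1/4) + 3
= 1/8 - 1/4 + 3
= 23/8 ≈ 2.88

2.88


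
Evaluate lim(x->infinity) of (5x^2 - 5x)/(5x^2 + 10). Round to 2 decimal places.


For limits at infinity with equal-degree polynomials,
we compare leading coefficients.
Numerator leading term: 5x^2
Denominator leading term: 5x^2
Divide both by x^2:
lim = (5 - 5/x) / (5 + 10/x^2)
As x -> infinity, the 1/x and 1/x^2 terms vanish:
= 5/5 = 1 = 1.00

1.00


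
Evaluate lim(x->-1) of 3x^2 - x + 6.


Since polynomials are continuous, we use direct substitution.
lim(x->-1) of 3x^2 - x + 6
= 3 * (-1)^2 - 1 * (-1) + 6
= 3 + 1 + 6
= 10

10


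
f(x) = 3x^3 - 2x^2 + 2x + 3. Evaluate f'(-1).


Differentiate f(x) = 3x^3 - 2x^2 + 2x + 3 term by term:
f'(x) = 9x^2 - 4x + 2
Substitute x = -1:
f'(-1) = 9 * (-1)^2 - 4 * (-1) + 2
= 9 + 4 + 2
= 15

15


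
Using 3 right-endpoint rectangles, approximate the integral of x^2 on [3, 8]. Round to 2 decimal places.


Right Riemann sum uses right endpoints of each subinterval.
Interval: [3, 8], n = 3
dx = (8 - 3) / 3 = 5/3
Right endpoints: [14/3, 19/3, 8]
f values: [196/9, 361/9, 64]
Sum = dx * (sum of f values)
= 5/3 * 1133/9
= 5665/27 ≈ 209.81

209.81


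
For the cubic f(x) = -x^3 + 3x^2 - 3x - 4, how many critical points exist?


Find where f'(x) = 0:
f(x) = -x^3 + 3x^2 - 3x - 4
f'(x) = -3x^2 + 6x - 3
This is a quadratic in x. Use the discriminant to count real roots.
Discriminant = (6)^2 - 4 * (-3) * (-3)
= 36 - 36
= 0
Since discriminant = 0, f'(x) = 0 has exactly 1 real solution.
Number of critical points: 1

1


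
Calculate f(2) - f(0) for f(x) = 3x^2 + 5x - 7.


Net change = f(b) - f(a)
f(x) = 3x^2 + 5x - 7
Compute f(2):
f(2) = 3 * 2^2 + 5 * 2 - 7
= 12 + 10 - 7
= 15
Compute f(0):
f(0) = 3 * 0^2 + 5 * 0 - 7
= 0 + 0 - 7
= -7
Net change = 15 - (-7) = 22

22


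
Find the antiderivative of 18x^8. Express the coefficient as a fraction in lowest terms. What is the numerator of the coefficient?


Apply the power rule for integration:
integral of ax^n dx = a/(n+1) * x^(n+1) + C
integral of 18x^8 dx
= 18/9 * x^9 + C
= 2 * x^9 + C
The coefficient in lowest terms is 2 = 2/1, so its numerator is 2

2


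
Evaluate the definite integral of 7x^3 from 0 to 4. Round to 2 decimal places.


Find the antiderivative of 7x^3:
F(x) = 7/4 * x^4
Apply the Fundamental Theorem of Calculus:
F(4) - F(0)
= 7/4 * 4^4 - 7/4 * 0^4
= 7/4 * (256 - 0)
= 7/4 * 256
= 448 = 448.00

448.00


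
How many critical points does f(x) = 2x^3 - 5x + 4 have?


Find where f'(x) = 0:
f(x) = 2x^3 - 5x + 4
f'(x) = 6x^2 - 5
This is a quadratic in x. Use the discriminant to count real roots.
Discriminant = (0)^2 - 4 * 6 * (-5)
= 0 - (-120)
= 120
Since discriminant > 0, f'(x) = 0 has 2 real solutions.
Number of critical points: 2

2


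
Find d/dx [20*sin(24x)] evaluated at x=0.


Apply the chain rule to differentiate 20*sin(24x):
d/dx [20*sin(24x)]
= 20 * cos(24x) * d/dx(24x)
= 20 * 24 * cos(24x)
= 480 * cos(24x)
Evaluate at x = 0:
= 480 * cos(0)
= 480 * 1
= 480

480


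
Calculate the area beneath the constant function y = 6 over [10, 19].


The area under a constant function y = 6 is a rectangle.
Width = 19 - 10 = 9
Height = 6
Area = width * height
= 9 * 6
= 54

54


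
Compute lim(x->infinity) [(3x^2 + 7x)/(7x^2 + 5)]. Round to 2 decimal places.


For limits at infinity with equal-degree polynomials,
we compare leading coefficients.
Numerator leading term: 3x^2
Denominator leading term: 7x^2
Divide both by x^2:
lim = (3 + 7/x) / (7 + 5/x^2)
As x -> infinity, the 1/x and 1/x^2 terms vanish:
= 3/7 ≈ 0.43

0.43


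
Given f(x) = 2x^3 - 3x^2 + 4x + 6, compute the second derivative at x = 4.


First derivative:
f'(x) = 6x^2 - 6x + 4
Second derivative:
f''(x) = 12x - 6
Substitute x = 4:
f''(4) = 12 * 4 - 6
= 48 - 6
= 42

42


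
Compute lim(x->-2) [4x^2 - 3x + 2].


Since polynomials are continuous, we use direct substitution.
lim(x->-2) of 4x^2 - 3x + 2
= 4 * (-2)^2 - 3 * (-2) + 2
= 16 + 6 + 2
= 24

24


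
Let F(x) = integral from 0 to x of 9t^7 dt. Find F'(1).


By the Fundamental Theorem of Calculus (Part 1):
If F(x) = integral from 0 to x of f(t) dt, then F'(x) = f(x)
Here f(t) = 9t^7
So F'(x) = 9x^7
Evaluate at x = 1:
F'(1) = 9 * 1^7
= 9 * 1
= 9

9


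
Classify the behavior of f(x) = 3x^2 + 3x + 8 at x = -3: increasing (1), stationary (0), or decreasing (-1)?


Compute f'(x) to determine behavior:
f'(x) = 6x + 3
f'(-3) = 6 * (-3) + 3
= -18 + 3
= -15
Since f'(-3) < 0, the function is decreasing (-1)

-1


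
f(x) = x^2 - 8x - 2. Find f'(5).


Differentiate term by term using power and sum rules:
f(x) = x^2 - 8x - 2
f'(x) = 2x - 8
Substitute x = 5:
f'(5) = 2 * 5 - 8
= 10 - 8
= 2

2


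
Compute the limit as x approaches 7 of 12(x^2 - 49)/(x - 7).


Direct substitution gives 0/0, so we factor the numerator.
Factor: 12(x^2 - 49) = 12 * (x - 7)(x + 7)
Cancel the common factor (x - 7):
12(x^2 - 49)/(x - 7) = 12 * (x + 7)
Now substitute x = 7:
= 12 * (7 + 7) = 168

168


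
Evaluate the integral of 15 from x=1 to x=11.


The integral of a constant k over [a, b] equals k * (b - a).
integral from 1 to 11 of 15 dx
= 15 * (11 - 1)
= 15 * 10
= 150

150


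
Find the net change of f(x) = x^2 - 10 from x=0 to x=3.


Net change = f(b) - f(a)
f(x) = x^2 - 10
Compute f(3):
f(3) = 1 * 3^2 + 0 * 3 - 10
= 9 + 0 - 10
= -1
Compute f(0):
f(0) = 1 * 0^2 + 0 * 0 - 10
= 0 + 0 - 10
= -10
Net change = -1 - (-10) = 9

9


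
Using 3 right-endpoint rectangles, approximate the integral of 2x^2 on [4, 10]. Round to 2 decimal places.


Right Riemann sum uses right endpoints of each subinterval.
Interval: [4, 10], n = 3
dx = (10 - 4) / 3 = 2
Right endpoints: [6, 8, 10]
f values: [72, 128, 200]
Sum = dx * (sum of f values)
= 2 * 400
= 800 = 800.00

800.00


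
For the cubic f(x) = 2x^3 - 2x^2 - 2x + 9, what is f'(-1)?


Differentiate f(x) = 2x^3 - 2x^2 - 2x + 9 term by term:
f'(x) = 6x^2 - 4x - 2
Substitute x = -1:
f'(-1) = 6 * (-1)^2 - 4 * (-1) - 2
= 6 + 4 - 2
= 8

8


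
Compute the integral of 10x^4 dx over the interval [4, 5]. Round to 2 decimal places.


Find the antiderivative of 10x^4:
F(x) = 10/5 * x^5
Apply the Fundamental Theorem of Calculus:
F(5) - F(4)
= 10/5 * 5^5 - 10/5 * 4^5
= 10/5 * (3125 - 1024)
= 10/5 * 2101
= 4202 = 4202.00

4202.00


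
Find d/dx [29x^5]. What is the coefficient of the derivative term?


We apply the power rule: d/dx [ax^n] = a*n * x^(n-1)
d/dx [29x^5]
= 29 * 5 * x^(5-1)
= 145x^4
The coefficient is 145

145


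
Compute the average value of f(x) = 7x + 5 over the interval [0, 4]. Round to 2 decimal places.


Average value = 1/(b-a) * integral from a to b of f(x) dx
First compute the integral of 7x + 5:
F(x) = (7/2)x^2 + 5x
F(4) = 7/2 * 16 + 5 * 4 = 76
F(0) = 7/2 * 0 + 5 * 0 = 0
Integral = 76 - 0 = 76
Average = 76 / (4 - 0) = 76 / 4
= 19 = 19.00

19.00
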